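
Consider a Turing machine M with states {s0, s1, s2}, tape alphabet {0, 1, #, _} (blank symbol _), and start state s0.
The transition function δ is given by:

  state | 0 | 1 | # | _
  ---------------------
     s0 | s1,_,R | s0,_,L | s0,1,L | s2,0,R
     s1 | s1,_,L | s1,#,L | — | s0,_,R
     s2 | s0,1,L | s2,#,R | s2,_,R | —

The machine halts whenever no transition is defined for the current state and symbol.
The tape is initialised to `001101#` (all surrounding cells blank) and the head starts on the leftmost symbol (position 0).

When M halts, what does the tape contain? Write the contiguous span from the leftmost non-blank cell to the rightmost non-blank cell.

0####

state=s0 head=0 tape=[0]01101#_   (s0,0)→(s1,_,R)
state=s1 head=1 tape=_[0]1101#_   (s1,0)→(s1,_,L)
state=s1 head=0 tape=[_]_1101#_   (s1,_)→(s0,_,R)
state=s0 head=1 tape=_[_]1101#_   (s0,_)→(s2,0,R)
state=s2 head=2 tape=_0[1]101#_   (s2,1)→(s2,#,R)
state=s2 head=3 tape=_0#[1]01#_   (s2,1)→(s2,#,R)
state=s2 head=4 tape=_0##[0]1#_   (s2,0)→(s0,1,L)
state=s0 head=3 tape=_0#[#]11#_   (s0,#)→(s0,1,L)
state=s0 head=2 tape=_0[#]111#_   (s0,#)→(s0,1,L)
state=s0 head=1 tape=_[0]1111#_   (s0,0)→(s1,_,R)
state=s1 head=2 tape=__[1]111#_   (s1,1)→(s1,#,L)
state=s1 head=1 tape=_[_]#111#_   (s1,_)→(s0,_,R)
state=s0 head=2 tape=__[#]111#_   (s0,#)→(s0,1,L)
state=s0 head=1 tape=_[_]1111#_   (s0,_)→(s2,0,R)
state=s2 head=2 tape=_0[1]111#_   (s2,1)→(s2,#,R)
state=s2 head=3 tape=_0#[1]11#_   (s2,1)→(s2,#,R)
state=s2 head=4 tape=_0##[1]1#_   (s2,1)→(s2,#,R)
state=s2 head=5 tape=_0###[1]#_   (s2,1)→(s2,#,R)
state=s2 head=6 tape=_0####[#]_   (s2,#)→(s2,_,R)
state=s2 head=7 tape=_0####_[_]
The non-blank tape span at halt is 0####.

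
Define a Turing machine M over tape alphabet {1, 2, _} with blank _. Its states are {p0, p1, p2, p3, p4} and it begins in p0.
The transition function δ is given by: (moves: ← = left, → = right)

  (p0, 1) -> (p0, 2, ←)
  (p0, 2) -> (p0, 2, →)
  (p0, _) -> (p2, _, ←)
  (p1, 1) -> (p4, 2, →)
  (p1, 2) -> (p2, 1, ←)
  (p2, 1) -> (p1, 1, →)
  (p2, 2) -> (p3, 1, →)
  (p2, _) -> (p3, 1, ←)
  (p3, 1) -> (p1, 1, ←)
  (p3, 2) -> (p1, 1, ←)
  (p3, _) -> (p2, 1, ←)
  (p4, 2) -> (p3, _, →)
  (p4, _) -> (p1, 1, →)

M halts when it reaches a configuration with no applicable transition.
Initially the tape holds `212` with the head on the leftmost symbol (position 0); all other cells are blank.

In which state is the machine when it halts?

p1

p0 | [2]12___   read 2 → write 2, move →, go to p0
p0 | 2[1]2___   read 1 → write 2, move ←, go to p0
p0 | [2]22___   read 2 → write 2, move →, go to p0
p0 | 2[2]2___   read 2 → write 2, move →, go to p0
p0 | 22[2]___   read 2 → write 2, move →, go to p0
p0 | 222[_]__   read _ → write _, move ←, go to p2
p2 | 22[2]___   read 2 → write 1, move →, go to p3
p3 | 221[_]__   read _ → write 1, move ←, go to p2
p2 | 22[1]1__   read 1 → write 1, move →, go to p1
p1 | 221[1]__   read 1 → write 2, move →, go to p4
p4 | 2212[_]_   read _ → write 1, move →, go to p1
p1 | 22121[_]
No transition is defined for (p1, _); M halts in state p1.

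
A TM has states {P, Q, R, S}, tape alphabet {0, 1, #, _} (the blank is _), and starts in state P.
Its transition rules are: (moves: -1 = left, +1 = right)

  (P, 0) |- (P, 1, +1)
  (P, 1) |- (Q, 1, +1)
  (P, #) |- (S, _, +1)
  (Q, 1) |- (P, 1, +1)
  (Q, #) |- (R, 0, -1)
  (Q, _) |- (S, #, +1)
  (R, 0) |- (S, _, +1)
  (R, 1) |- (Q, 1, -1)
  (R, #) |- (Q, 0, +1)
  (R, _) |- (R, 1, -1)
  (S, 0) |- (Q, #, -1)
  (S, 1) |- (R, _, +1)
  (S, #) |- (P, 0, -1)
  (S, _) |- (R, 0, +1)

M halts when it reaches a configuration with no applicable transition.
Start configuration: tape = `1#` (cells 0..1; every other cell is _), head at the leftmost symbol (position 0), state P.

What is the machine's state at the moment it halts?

P | _[1]#____   read 1 → write 1, move +1, go to Q
Q | _1[#]____   read # → write 0, move -1, go to R
R | _[1]0____   read 1 → write 1, move -1, go to Q
Q | [_]10____   read _ → write #, move +1, go to S
S | #[1]0____   read 1 → write _, move +1, go to R
R | #_[0]____   read 0 → write _, move +1, go to S
S | #__[_]___   read _ → write 0, move +1, go to R
R | #__0[_]__   read _ → write 1, move -1, go to R
R | #__[0]1__   read 0 → write _, move +1, go to S
S | #___[1]__   read 1 → write _, move +1, go to R
R | #____[_]_   read _ → write 1, move -1, go to R
R | #___[_]1_   read _ → write 1, move -1, go to R
R | #__[_]11_   read _ → write 1, move -1, go to R
R | #_[_]111_   read _ → write 1, move -1, go to R
R | #[_]1111_   read _ → write 1, move -1, go to R
R | [#]11111_   read # → write 0, move +1, go to Q
Q | 0[1]1111_   read 1 → write 1, move +1, go to P
P | 01[1]111_   read 1 → write 1, move +1, go to Q
Q | 011[1]11_   read 1 → write 1, move +1, go to P
P | 0111[1]1_   read 1 → write 1, move +1, go to Q
Q | 01111[1]_   read 1 → write 1, move +1, go to P
P | 011111[_]
No transition is defined for (P, _); M halts in state P.

P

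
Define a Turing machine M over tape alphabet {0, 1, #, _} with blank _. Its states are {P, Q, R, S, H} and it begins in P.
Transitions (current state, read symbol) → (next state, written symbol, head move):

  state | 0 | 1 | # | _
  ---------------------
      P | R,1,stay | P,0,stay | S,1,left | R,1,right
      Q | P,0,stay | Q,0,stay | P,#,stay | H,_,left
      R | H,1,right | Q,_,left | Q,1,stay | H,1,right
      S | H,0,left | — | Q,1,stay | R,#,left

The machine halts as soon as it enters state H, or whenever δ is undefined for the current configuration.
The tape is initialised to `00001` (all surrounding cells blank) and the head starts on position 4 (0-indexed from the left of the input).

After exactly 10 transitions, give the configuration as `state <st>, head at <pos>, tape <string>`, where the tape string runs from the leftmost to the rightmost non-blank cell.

P | 0000[1]   read 1 → write 0, move stay, go to P
P | 0000[0]   read 0 → write 1, move stay, go to R
R | 0000[1]   read 1 → write _, move left, go to Q
Q | 000[0]_   read 0 → write 0, move stay, go to P
P | 000[0]_   read 0 → write 1, move stay, go to R
R | 000[1]_   read 1 → write _, move left, go to Q
Q | 00[0]__   read 0 → write 0, move stay, go to P
P | 00[0]__   read 0 → write 1, move stay, go to R
R | 00[1]__   read 1 → write _, move left, go to Q
Q | 0[0]___   read 0 → write 0, move stay, go to P
P | 0[0]___
After 10 steps: state P, head at 1, tape 00.

state P, head at 1, tape 00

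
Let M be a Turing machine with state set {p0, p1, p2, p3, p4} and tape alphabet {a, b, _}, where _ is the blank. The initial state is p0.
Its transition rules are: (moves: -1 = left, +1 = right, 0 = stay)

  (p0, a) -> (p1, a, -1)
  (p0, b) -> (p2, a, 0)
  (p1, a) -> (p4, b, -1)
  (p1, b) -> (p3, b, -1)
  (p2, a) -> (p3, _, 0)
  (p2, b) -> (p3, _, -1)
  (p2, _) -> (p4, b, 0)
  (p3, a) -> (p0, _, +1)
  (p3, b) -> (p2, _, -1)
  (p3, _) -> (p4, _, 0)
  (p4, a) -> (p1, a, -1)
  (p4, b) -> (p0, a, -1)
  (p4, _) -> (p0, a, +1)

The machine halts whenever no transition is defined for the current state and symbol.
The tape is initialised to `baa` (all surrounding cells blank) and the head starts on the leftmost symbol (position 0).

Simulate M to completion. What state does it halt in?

p1

state=p0 head=0 tape=__[b]aa   (p0,b)→(p2,a,0)
state=p2 head=0 tape=__[a]aa   (p2,a)→(p3,_,0)
state=p3 head=0 tape=__[_]aa   (p3,_)→(p4,_,0)
state=p4 head=0 tape=__[_]aa   (p4,_)→(p0,a,+1)
state=p0 head=1 tape=__a[a]a   (p0,a)→(p1,a,-1)
state=p1 head=0 tape=__[a]aa   (p1,a)→(p4,b,-1)
state=p4 head=-1 tape=_[_]baa   (p4,_)→(p0,a,+1)
state=p0 head=0 tape=_a[b]aa   (p0,b)→(p2,a,0)
state=p2 head=0 tape=_a[a]aa   (p2,a)→(p3,_,0)
state=p3 head=0 tape=_a[_]aa   (p3,_)→(p4,_,0)
state=p4 head=0 tape=_a[_]aa   (p4,_)→(p0,a,+1)
state=p0 head=1 tape=_aa[a]a   (p0,a)→(p1,a,-1)
state=p1 head=0 tape=_a[a]aa   (p1,a)→(p4,b,-1)
state=p4 head=-1 tape=_[a]baa   (p4,a)→(p1,a,-1)
state=p1 head=-2 tape=[_]abaa
No transition is defined for (p1, _); M halts in state p1.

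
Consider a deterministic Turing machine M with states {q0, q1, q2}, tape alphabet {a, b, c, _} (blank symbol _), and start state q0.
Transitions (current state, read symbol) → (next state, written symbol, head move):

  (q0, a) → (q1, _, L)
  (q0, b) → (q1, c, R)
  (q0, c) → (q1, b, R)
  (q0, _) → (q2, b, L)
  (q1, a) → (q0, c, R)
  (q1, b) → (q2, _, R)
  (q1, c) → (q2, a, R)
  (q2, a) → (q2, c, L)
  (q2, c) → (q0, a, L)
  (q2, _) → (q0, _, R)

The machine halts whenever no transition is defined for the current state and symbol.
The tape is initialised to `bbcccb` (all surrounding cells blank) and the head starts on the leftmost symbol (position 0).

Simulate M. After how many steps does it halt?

q0 | __[b]bcccb   read b → write c, move R, go to q1
q1 | __c[b]cccb   read b → write _, move R, go to q2
q2 | __c_[c]ccb   read c → write a, move L, go to q0
q0 | __c[_]accb   read _ → write b, move L, go to q2
q2 | __[c]baccb   read c → write a, move L, go to q0
q0 | _[_]abaccb   read _ → write b, move L, go to q2
q2 | [_]babaccb   read _ → write _, move R, go to q0
q0 | _[b]abaccb   read b → write c, move R, go to q1
q1 | _c[a]baccb   read a → write c, move R, go to q0
q0 | _cc[b]accb   read b → write c, move R, go to q1
q1 | _ccc[a]ccb   read a → write c, move R, go to q0
q0 | _cccc[c]cb   read c → write b, move R, go to q1
q1 | _ccccb[c]b   read c → write a, move R, go to q2
q2 | _ccccba[b]
M halts after 13 transitions.

13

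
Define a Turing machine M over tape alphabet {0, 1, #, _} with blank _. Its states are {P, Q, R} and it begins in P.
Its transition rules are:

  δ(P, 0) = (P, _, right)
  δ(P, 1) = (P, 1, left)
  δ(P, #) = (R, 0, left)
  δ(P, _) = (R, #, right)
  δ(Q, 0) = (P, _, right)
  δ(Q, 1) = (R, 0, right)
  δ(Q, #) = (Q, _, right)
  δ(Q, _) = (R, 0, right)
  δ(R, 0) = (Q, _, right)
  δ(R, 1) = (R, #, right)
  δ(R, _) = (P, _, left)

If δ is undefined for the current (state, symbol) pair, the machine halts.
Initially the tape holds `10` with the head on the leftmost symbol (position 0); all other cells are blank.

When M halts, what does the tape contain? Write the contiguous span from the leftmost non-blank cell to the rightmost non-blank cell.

state=P head=0 tape=_[1]0___   (P,1)→(P,1,left)
state=P head=-1 tape=[_]10___   (P,_)→(R,#,right)
state=R head=0 tape=#[1]0___   (R,1)→(R,#,right)
state=R head=1 tape=##[0]___   (R,0)→(Q,_,right)
state=Q head=2 tape=##_[_]__   (Q,_)→(R,0,right)
state=R head=3 tape=##_0[_]_   (R,_)→(P,_,left)
state=P head=2 tape=##_[0]__   (P,0)→(P,_,right)
state=P head=3 tape=##__[_]_   (P,_)→(R,#,right)
state=R head=4 tape=##__#[_]   (R,_)→(P,_,left)
state=P head=3 tape=##__[#]_   (P,#)→(R,0,left)
state=R head=2 tape=##_[_]0_   (R,_)→(P,_,left)
state=P head=1 tape=##[_]_0_   (P,_)→(R,#,right)
state=R head=2 tape=###[_]0_   (R,_)→(P,_,left)
state=P head=1 tape=##[#]_0_   (P,#)→(R,0,left)
state=R head=0 tape=#[#]0_0_
The non-blank tape span at halt is ##0_0.

##0_0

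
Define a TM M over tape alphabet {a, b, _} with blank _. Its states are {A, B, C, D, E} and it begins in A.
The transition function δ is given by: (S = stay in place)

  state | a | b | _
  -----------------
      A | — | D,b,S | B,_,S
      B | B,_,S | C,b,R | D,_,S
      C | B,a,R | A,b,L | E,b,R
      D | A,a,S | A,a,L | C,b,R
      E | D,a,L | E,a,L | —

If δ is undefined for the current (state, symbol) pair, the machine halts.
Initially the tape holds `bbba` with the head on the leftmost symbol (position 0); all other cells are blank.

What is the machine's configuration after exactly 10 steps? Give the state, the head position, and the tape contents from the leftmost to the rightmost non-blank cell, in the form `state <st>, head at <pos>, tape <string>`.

state A, head at 0, tape baaba

A | _[b]bba   read b → write b, move S, go to D
D | _[b]bba   read b → write a, move L, go to A
A | [_]abba   read _ → write _, move S, go to B
B | [_]abba   read _ → write _, move S, go to D
D | [_]abba   read _ → write b, move R, go to C
C | b[a]bba   read a → write a, move R, go to B
B | ba[b]ba   read b → write b, move R, go to C
C | bab[b]a   read b → write b, move L, go to A
A | ba[b]ba   read b → write b, move S, go to D
D | ba[b]ba   read b → write a, move L, go to A
A | b[a]aba
After 10 steps: state A, head at 0, tape baaba.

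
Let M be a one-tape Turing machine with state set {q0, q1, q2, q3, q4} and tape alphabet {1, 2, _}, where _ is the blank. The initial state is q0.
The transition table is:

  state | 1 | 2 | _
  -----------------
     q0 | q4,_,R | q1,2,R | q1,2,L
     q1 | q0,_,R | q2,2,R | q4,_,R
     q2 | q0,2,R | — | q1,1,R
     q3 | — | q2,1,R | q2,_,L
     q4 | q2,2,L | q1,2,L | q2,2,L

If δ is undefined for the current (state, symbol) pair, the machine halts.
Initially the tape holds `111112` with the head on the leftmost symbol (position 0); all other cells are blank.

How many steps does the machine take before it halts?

9

q0 | [1]11112   read 1 → write _, move R, go to q4
q4 | _[1]1112   read 1 → write 2, move L, go to q2
q2 | [_]21112   read _ → write 1, move R, go to q1
q1 | 1[2]1112   read 2 → write 2, move R, go to q2
q2 | 12[1]112   read 1 → write 2, move R, go to q0
q0 | 122[1]12   read 1 → write _, move R, go to q4
q4 | 122_[1]2   read 1 → write 2, move L, go to q2
q2 | 122[_]22   read _ → write 1, move R, go to q1
q1 | 1221[2]2   read 2 → write 2, move R, go to q2
q2 | 12212[2]
M halts after 9 transitions.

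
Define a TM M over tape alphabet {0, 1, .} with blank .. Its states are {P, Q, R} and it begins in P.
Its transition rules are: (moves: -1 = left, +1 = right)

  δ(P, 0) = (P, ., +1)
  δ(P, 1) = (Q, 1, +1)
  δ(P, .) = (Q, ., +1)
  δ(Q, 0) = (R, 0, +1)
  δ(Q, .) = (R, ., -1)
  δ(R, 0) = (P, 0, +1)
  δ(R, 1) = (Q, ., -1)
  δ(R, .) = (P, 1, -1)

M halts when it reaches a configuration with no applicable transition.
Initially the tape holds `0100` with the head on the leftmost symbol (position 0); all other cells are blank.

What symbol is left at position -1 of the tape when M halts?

state=P head=0 tape=..[0]100..   (P,0)→(P,.,+1)
state=P head=1 tape=...[1]00..   (P,1)→(Q,1,+1)
state=Q head=2 tape=...1[0]0..   (Q,0)→(R,0,+1)
state=R head=3 tape=...10[0]..   (R,0)→(P,0,+1)
state=P head=4 tape=...100[.].   (P,.)→(Q,.,+1)
state=Q head=5 tape=...100.[.]   (Q,.)→(R,.,-1)
state=R head=4 tape=...100[.].   (R,.)→(P,1,-1)
state=P head=3 tape=...10[0]1.   (P,0)→(P,.,+1)
state=P head=4 tape=...10.[1].   (P,1)→(Q,1,+1)
state=Q head=5 tape=...10.1[.]   (Q,.)→(R,.,-1)
state=R head=4 tape=...10.[1].   (R,1)→(Q,.,-1)
state=Q head=3 tape=...10[.]..   (Q,.)→(R,.,-1)
state=R head=2 tape=...1[0]...   (R,0)→(P,0,+1)
state=P head=3 tape=...10[.]..   (P,.)→(Q,.,+1)
state=Q head=4 tape=...10.[.].   (Q,.)→(R,.,-1)
state=R head=3 tape=...10[.]..   (R,.)→(P,1,-1)
state=P head=2 tape=...1[0]1..   (P,0)→(P,.,+1)
state=P head=3 tape=...1.[1]..   (P,1)→(Q,1,+1)
state=Q head=4 tape=...1.1[.].   (Q,.)→(R,.,-1)
state=R head=3 tape=...1.[1]..   (R,1)→(Q,.,-1)
state=Q head=2 tape=...1[.]...   (Q,.)→(R,.,-1)
state=R head=1 tape=...[1]....   (R,1)→(Q,.,-1)
state=Q head=0 tape=..[.].....   (Q,.)→(R,.,-1)
state=R head=-1 tape=.[.]......   (R,.)→(P,1,-1)
state=P head=-2 tape=[.]1......   (P,.)→(Q,.,+1)
state=Q head=-1 tape=.[1]......
Cell -1 holds 1 when M halts.

1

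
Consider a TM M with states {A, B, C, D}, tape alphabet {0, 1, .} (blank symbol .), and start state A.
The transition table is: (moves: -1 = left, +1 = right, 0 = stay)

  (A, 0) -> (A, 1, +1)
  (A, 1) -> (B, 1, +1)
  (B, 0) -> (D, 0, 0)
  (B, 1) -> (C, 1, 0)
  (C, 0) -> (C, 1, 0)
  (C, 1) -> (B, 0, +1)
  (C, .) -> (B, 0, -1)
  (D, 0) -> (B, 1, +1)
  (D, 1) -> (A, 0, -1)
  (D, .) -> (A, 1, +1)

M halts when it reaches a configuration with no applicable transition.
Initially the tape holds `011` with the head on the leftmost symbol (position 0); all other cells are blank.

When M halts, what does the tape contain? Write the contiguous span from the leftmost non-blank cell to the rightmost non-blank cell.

110

state=A head=0 tape=[0]11.   (A,0)→(A,1,+1)
state=A head=1 tape=1[1]1.   (A,1)→(B,1,+1)
state=B head=2 tape=11[1].   (B,1)→(C,1,0)
state=C head=2 tape=11[1].   (C,1)→(B,0,+1)
state=B head=3 tape=110[.]
The non-blank tape span at halt is 110.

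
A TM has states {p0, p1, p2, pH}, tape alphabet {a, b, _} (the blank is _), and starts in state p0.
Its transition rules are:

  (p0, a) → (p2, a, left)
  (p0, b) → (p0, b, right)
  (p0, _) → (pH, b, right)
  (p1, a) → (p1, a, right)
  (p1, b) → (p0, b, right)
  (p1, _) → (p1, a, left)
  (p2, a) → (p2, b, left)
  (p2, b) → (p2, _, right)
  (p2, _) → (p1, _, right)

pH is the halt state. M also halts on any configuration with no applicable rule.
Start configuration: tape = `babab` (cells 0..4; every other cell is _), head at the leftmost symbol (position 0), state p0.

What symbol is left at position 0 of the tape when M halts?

_

state=p0 head=0 tape=[b]abab__   (p0,b)→(p0,b,right)
state=p0 head=1 tape=b[a]bab__   (p0,a)→(p2,a,left)
state=p2 head=0 tape=[b]abab__   (p2,b)→(p2,_,right)
state=p2 head=1 tape=_[a]bab__   (p2,a)→(p2,b,left)
state=p2 head=0 tape=[_]bbab__   (p2,_)→(p1,_,right)
state=p1 head=1 tape=_[b]bab__   (p1,b)→(p0,b,right)
state=p0 head=2 tape=_b[b]ab__   (p0,b)→(p0,b,right)
state=p0 head=3 tape=_bb[a]b__   (p0,a)→(p2,a,left)
state=p2 head=2 tape=_b[b]ab__   (p2,b)→(p2,_,right)
state=p2 head=3 tape=_b_[a]b__   (p2,a)→(p2,b,left)
state=p2 head=2 tape=_b[_]bb__   (p2,_)→(p1,_,right)
state=p1 head=3 tape=_b_[b]b__   (p1,b)→(p0,b,right)
state=p0 head=4 tape=_b_b[b]__   (p0,b)→(p0,b,right)
state=p0 head=5 tape=_b_bb[_]_   (p0,_)→(pH,b,right)
state=pH head=6 tape=_b_bbb[_]
Cell 0 holds _ when M halts.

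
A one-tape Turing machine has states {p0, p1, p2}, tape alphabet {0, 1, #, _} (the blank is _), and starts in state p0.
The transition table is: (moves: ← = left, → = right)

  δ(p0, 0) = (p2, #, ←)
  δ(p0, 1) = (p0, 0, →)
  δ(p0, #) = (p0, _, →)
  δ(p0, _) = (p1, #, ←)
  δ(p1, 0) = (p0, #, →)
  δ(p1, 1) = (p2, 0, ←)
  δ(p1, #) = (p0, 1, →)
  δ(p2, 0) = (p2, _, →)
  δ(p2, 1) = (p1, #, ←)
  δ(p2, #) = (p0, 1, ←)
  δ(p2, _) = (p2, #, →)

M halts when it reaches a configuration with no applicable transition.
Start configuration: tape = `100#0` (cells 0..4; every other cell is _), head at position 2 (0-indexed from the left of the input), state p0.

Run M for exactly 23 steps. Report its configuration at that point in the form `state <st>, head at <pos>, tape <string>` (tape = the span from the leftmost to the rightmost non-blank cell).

p0 | _10[0]#0__   read 0 → write #, move ←, go to p2
p2 | _1[0]##0__   read 0 → write _, move →, go to p2
p2 | _1_[#]#0__   read # → write 1, move ←, go to p0
p0 | _1[_]1#0__   read _ → write #, move ←, go to p1
p1 | _[1]#1#0__   read 1 → write 0, move ←, go to p2
p2 | [_]0#1#0__   read _ → write #, move →, go to p2
p2 | #[0]#1#0__   read 0 → write _, move →, go to p2
p2 | #_[#]1#0__   read # → write 1, move ←, go to p0
p0 | #[_]11#0__   read _ → write #, move ←, go to p1
p1 | [#]#11#0__   read # → write 1, move →, go to p0
p0 | 1[#]11#0__   read # → write _, move →, go to p0
p0 | 1_[1]1#0__   read 1 → write 0, move →, go to p0
p0 | 1_0[1]#0__   read 1 → write 0, move →, go to p0
p0 | 1_00[#]0__   read # → write _, move →, go to p0
p0 | 1_00_[0]__   read 0 → write #, move ←, go to p2
p2 | 1_00[_]#__   read _ → write #, move →, go to p2
p2 | 1_00#[#]__   read # → write 1, move ←, go to p0
p0 | 1_00[#]1__   read # → write _, move →, go to p0
p0 | 1_00_[1]__   read 1 → write 0, move →, go to p0
p0 | 1_00_0[_]_   read _ → write #, move ←, go to p1
p1 | 1_00_[0]#_   read 0 → write #, move →, go to p0
p0 | 1_00_#[#]_   read # → write _, move →, go to p0
p0 | 1_00_#_[_]   read _ → write #, move ←, go to p1
p1 | 1_00_#[_]#
After 23 steps: state p1, head at 5, tape 1_00_#_#.

state p1, head at 5, tape 1_00_#_#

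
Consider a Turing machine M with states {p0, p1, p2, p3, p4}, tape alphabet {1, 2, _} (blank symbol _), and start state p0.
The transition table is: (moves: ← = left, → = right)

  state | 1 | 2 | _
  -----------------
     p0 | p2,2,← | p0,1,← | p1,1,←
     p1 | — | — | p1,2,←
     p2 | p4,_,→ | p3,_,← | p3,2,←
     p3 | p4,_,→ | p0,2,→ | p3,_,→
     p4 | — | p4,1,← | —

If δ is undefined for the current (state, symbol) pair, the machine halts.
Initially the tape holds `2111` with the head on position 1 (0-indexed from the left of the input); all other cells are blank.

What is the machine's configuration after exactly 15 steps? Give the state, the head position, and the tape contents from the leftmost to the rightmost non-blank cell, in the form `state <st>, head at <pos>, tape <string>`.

state=p0 head=1 tape=_2[1]11_   (p0,1)→(p2,2,←)
state=p2 head=0 tape=_[2]211_   (p2,2)→(p3,_,←)
state=p3 head=-1 tape=[_]_211_   (p3,_)→(p3,_,→)
state=p3 head=0 tape=_[_]211_   (p3,_)→(p3,_,→)
state=p3 head=1 tape=__[2]11_   (p3,2)→(p0,2,→)
state=p0 head=2 tape=__2[1]1_   (p0,1)→(p2,2,←)
state=p2 head=1 tape=__[2]21_   (p2,2)→(p3,_,←)
state=p3 head=0 tape=_[_]_21_   (p3,_)→(p3,_,→)
state=p3 head=1 tape=__[_]21_   (p3,_)→(p3,_,→)
state=p3 head=2 tape=___[2]1_   (p3,2)→(p0,2,→)
state=p0 head=3 tape=___2[1]_   (p0,1)→(p2,2,←)
state=p2 head=2 tape=___[2]2_   (p2,2)→(p3,_,←)
state=p3 head=1 tape=__[_]_2_   (p3,_)→(p3,_,→)
state=p3 head=2 tape=___[_]2_   (p3,_)→(p3,_,→)
state=p3 head=3 tape=____[2]_   (p3,2)→(p0,2,→)
state=p0 head=4 tape=____2[_]
After 15 steps: state p0, head at 4, tape 2.

state p0, head at 4, tape 2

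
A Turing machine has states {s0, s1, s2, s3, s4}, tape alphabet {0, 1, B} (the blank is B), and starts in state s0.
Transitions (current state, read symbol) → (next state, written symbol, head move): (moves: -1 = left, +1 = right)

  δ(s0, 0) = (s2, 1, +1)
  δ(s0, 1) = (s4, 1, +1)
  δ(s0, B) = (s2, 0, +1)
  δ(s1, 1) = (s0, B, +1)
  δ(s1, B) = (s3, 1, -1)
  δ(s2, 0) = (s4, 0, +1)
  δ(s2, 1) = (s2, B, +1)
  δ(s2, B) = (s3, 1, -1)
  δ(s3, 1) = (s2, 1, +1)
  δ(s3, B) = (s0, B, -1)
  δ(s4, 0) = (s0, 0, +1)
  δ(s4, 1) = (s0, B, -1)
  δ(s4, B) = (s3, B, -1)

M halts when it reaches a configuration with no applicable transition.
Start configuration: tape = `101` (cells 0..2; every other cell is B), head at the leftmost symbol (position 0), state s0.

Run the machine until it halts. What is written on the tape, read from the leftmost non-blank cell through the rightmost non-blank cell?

s0 | [1]01BBB   read 1 → write 1, move +1, go to s4
s4 | 1[0]1BBB   read 0 → write 0, move +1, go to s0
s0 | 10[1]BBB   read 1 → write 1, move +1, go to s4
s4 | 101[B]BB   read B → write B, move -1, go to s3
s3 | 10[1]BBB   read 1 → write 1, move +1, go to s2
s2 | 101[B]BB   read B → write 1, move -1, go to s3
s3 | 10[1]1BB   read 1 → write 1, move +1, go to s2
s2 | 101[1]BB   read 1 → write B, move +1, go to s2
s2 | 101B[B]B   read B → write 1, move -1, go to s3
s3 | 101[B]1B   read B → write B, move -1, go to s0
s0 | 10[1]B1B   read 1 → write 1, move +1, go to s4
s4 | 101[B]1B   read B → write B, move -1, go to s3
s3 | 10[1]B1B   read 1 → write 1, move +1, go to s2
s2 | 101[B]1B   read B → write 1, move -1, go to s3
s3 | 10[1]11B   read 1 → write 1, move +1, go to s2
s2 | 101[1]1B   read 1 → write B, move +1, go to s2
s2 | 101B[1]B   read 1 → write B, move +1, go to s2
s2 | 101BB[B]   read B → write 1, move -1, go to s3
s3 | 101B[B]1   read B → write B, move -1, go to s0
s0 | 101[B]B1   read B → write 0, move +1, go to s2
s2 | 1010[B]1   read B → write 1, move -1, go to s3
s3 | 101[0]11
The non-blank tape span at halt is 101011.

101011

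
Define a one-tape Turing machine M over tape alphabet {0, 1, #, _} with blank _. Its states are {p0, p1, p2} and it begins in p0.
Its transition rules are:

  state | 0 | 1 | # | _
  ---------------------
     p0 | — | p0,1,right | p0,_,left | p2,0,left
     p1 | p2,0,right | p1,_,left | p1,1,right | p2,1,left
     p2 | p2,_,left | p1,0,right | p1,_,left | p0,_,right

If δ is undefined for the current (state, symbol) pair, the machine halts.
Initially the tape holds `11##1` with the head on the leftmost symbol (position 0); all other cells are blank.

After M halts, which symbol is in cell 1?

0

state=p0 head=0 tape=[1]1##1___   (p0,1)→(p0,1,right)
state=p0 head=1 tape=1[1]##1___   (p0,1)→(p0,1,right)
state=p0 head=2 tape=11[#]#1___   (p0,#)→(p0,_,left)
state=p0 head=1 tape=1[1]_#1___   (p0,1)→(p0,1,right)
state=p0 head=2 tape=11[_]#1___   (p0,_)→(p2,0,left)
state=p2 head=1 tape=1[1]0#1___   (p2,1)→(p1,0,right)
state=p1 head=2 tape=10[0]#1___   (p1,0)→(p2,0,right)
state=p2 head=3 tape=100[#]1___   (p2,#)→(p1,_,left)
state=p1 head=2 tape=10[0]_1___   (p1,0)→(p2,0,right)
state=p2 head=3 tape=100[_]1___   (p2,_)→(p0,_,right)
state=p0 head=4 tape=100_[1]___   (p0,1)→(p0,1,right)
state=p0 head=5 tape=100_1[_]__   (p0,_)→(p2,0,left)
state=p2 head=4 tape=100_[1]0__   (p2,1)→(p1,0,right)
state=p1 head=5 tape=100_0[0]__   (p1,0)→(p2,0,right)
state=p2 head=6 tape=100_00[_]_   (p2,_)→(p0,_,right)
state=p0 head=7 tape=100_00_[_]   (p0,_)→(p2,0,left)
state=p2 head=6 tape=100_00[_]0   (p2,_)→(p0,_,right)
state=p0 head=7 tape=100_00_[0]
Cell 1 holds 0 when M halts.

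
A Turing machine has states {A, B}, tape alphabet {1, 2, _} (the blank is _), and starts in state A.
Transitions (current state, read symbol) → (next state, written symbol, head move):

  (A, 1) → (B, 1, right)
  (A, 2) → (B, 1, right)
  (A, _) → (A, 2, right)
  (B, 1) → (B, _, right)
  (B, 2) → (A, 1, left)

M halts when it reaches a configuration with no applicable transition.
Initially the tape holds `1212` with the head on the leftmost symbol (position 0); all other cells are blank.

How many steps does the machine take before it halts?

state=A head=0 tape=[1]212_   (A,1)→(B,1,right)
state=B head=1 tape=1[2]12_   (B,2)→(A,1,left)
state=A head=0 tape=[1]112_   (A,1)→(B,1,right)
state=B head=1 tape=1[1]12_   (B,1)→(B,_,right)
state=B head=2 tape=1_[1]2_   (B,1)→(B,_,right)
state=B head=3 tape=1__[2]_   (B,2)→(A,1,left)
state=A head=2 tape=1_[_]1_   (A,_)→(A,2,right)
state=A head=3 tape=1_2[1]_   (A,1)→(B,1,right)
state=B head=4 tape=1_21[_]
M halts after 8 transitions.

8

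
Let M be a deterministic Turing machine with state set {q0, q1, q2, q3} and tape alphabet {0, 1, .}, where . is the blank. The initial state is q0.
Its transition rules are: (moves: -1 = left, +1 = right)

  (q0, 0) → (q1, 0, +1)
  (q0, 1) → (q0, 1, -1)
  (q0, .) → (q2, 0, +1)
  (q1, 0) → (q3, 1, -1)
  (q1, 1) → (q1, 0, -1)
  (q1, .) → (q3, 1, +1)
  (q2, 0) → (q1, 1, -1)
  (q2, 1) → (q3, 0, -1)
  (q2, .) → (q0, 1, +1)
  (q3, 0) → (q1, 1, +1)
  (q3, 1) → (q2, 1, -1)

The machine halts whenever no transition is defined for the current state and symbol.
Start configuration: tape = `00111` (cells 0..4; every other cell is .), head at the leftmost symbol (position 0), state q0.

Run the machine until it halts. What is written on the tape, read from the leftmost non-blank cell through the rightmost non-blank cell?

011111

state=q0 head=0 tape=..[0]0111   (q0,0)→(q1,0,+1)
state=q1 head=1 tape=..0[0]111   (q1,0)→(q3,1,-1)
state=q3 head=0 tape=..[0]1111   (q3,0)→(q1,1,+1)
state=q1 head=1 tape=..1[1]111   (q1,1)→(q1,0,-1)
state=q1 head=0 tape=..[1]0111   (q1,1)→(q1,0,-1)
state=q1 head=-1 tape=.[.]00111   (q1,.)→(q3,1,+1)
state=q3 head=0 tape=.1[0]0111   (q3,0)→(q1,1,+1)
state=q1 head=1 tape=.11[0]111   (q1,0)→(q3,1,-1)
state=q3 head=0 tape=.1[1]1111   (q3,1)→(q2,1,-1)
state=q2 head=-1 tape=.[1]11111   (q2,1)→(q3,0,-1)
state=q3 head=-2 tape=[.]011111
The non-blank tape span at halt is 011111.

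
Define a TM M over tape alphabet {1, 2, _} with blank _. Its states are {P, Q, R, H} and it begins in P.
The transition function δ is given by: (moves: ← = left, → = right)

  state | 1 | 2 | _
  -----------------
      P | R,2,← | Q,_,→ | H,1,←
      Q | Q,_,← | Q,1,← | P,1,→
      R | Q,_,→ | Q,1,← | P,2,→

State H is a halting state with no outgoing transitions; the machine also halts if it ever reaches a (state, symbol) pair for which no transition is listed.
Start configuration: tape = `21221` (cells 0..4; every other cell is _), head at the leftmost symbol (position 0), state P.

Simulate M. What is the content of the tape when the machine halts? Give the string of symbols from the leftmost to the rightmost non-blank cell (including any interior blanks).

11221

state=P head=0 tape=[2]1221   (P,2)→(Q,_,→)
state=Q head=1 tape=_[1]221   (Q,1)→(Q,_,←)
state=Q head=0 tape=[_]_221   (Q,_)→(P,1,→)
state=P head=1 tape=1[_]221   (P,_)→(H,1,←)
state=H head=0 tape=[1]1221
The non-blank tape span at halt is 11221.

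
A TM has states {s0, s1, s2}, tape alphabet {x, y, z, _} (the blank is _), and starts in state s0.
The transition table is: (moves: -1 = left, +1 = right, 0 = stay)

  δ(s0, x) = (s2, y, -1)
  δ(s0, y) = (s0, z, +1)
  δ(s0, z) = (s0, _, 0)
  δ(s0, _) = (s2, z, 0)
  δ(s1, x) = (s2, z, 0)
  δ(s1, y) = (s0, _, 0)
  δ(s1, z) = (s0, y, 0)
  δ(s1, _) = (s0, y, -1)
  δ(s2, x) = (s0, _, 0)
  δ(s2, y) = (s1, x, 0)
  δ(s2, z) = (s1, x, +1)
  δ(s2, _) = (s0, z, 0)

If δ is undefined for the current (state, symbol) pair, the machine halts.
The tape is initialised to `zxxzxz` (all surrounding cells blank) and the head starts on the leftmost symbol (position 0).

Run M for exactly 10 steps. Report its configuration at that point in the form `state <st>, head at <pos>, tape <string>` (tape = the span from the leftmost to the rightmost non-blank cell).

state s2, head at 3, tape xxxzyz

s0 | [z]xxzxz   read z → write _, move 0, go to s0
s0 | [_]xxzxz   read _ → write z, move 0, go to s2
s2 | [z]xxzxz   read z → write x, move +1, go to s1
s1 | x[x]xzxz   read x → write z, move 0, go to s2
s2 | x[z]xzxz   read z → write x, move +1, go to s1
s1 | xx[x]zxz   read x → write z, move 0, go to s2
s2 | xx[z]zxz   read z → write x, move +1, go to s1
s1 | xxx[z]xz   read z → write y, move 0, go to s0
s0 | xxx[y]xz   read y → write z, move +1, go to s0
s0 | xxxz[x]z   read x → write y, move -1, go to s2
s2 | xxx[z]yz
After 10 steps: state s2, head at 3, tape xxxzyz.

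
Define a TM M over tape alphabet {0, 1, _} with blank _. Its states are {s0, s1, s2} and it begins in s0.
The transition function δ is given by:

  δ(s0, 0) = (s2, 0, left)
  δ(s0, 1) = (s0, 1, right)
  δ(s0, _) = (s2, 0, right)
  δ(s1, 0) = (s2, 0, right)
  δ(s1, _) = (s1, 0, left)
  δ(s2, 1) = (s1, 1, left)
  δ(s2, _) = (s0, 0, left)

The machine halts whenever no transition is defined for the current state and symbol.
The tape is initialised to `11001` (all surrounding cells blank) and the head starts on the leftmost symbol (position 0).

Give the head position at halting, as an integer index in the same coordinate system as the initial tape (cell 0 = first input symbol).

s0 | [1]1001   read 1 → write 1, move right, go to s0
s0 | 1[1]001   read 1 → write 1, move right, go to s0
s0 | 11[0]01   read 0 → write 0, move left, go to s2
s2 | 1[1]001   read 1 → write 1, move left, go to s1
s1 | [1]1001
At halt the head is at cell 0.

0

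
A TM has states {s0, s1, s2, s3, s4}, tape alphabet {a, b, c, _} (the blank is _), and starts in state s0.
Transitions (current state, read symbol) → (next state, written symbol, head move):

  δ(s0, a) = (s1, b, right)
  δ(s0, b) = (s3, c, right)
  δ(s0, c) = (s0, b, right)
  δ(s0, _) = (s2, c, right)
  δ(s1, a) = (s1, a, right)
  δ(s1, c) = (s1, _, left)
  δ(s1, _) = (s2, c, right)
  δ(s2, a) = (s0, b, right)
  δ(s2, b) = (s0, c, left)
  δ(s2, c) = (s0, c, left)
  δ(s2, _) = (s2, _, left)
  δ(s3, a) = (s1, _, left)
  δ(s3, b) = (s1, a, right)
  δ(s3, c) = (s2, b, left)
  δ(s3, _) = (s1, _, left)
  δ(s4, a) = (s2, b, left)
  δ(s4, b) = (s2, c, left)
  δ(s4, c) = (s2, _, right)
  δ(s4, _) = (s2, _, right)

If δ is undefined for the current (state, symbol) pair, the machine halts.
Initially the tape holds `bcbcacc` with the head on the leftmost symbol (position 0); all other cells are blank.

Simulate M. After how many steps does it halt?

31

state=s0 head=0 tape=_[b]cbcacc__   (s0,b)→(s3,c,right)
state=s3 head=1 tape=_c[c]bcacc__   (s3,c)→(s2,b,left)
state=s2 head=0 tape=_[c]bbcacc__   (s2,c)→(s0,c,left)
state=s0 head=-1 tape=[_]cbbcacc__   (s0,_)→(s2,c,right)
state=s2 head=0 tape=c[c]bbcacc__   (s2,c)→(s0,c,left)
state=s0 head=-1 tape=[c]cbbcacc__   (s0,c)→(s0,b,right)
state=s0 head=0 tape=b[c]bbcacc__   (s0,c)→(s0,b,right)
state=s0 head=1 tape=bb[b]bcacc__   (s0,b)→(s3,c,right)
state=s3 head=2 tape=bbc[b]cacc__   (s3,b)→(s1,a,right)
state=s1 head=3 tape=bbca[c]acc__   (s1,c)→(s1,_,left)
state=s1 head=2 tape=bbc[a]_acc__   (s1,a)→(s1,a,right)
state=s1 head=3 tape=bbca[_]acc__   (s1,_)→(s2,c,right)
state=s2 head=4 tape=bbcac[a]cc__   (s2,a)→(s0,b,right)
state=s0 head=5 tape=bbcacb[c]c__   (s0,c)→(s0,b,right)
state=s0 head=6 tape=bbcacbb[c]__   (s0,c)→(s0,b,right)
state=s0 head=7 tape=bbcacbbb[_]_   (s0,_)→(s2,c,right)
state=s2 head=8 tape=bbcacbbbc[_]   (s2,_)→(s2,_,left)
state=s2 head=7 tape=bbcacbbb[c]_   (s2,c)→(s0,c,left)
state=s0 head=6 tape=bbcacbb[b]c_   (s0,b)→(s3,c,right)
state=s3 head=7 tape=bbcacbbc[c]_   (s3,c)→(s2,b,left)
state=s2 head=6 tape=bbcacbb[c]b_   (s2,c)→(s0,c,left)
state=s0 head=5 tape=bbcacb[b]cb_   (s0,b)→(s3,c,right)
state=s3 head=6 tape=bbcacbc[c]b_   (s3,c)→(s2,b,left)
state=s2 head=5 tape=bbcacb[c]bb_   (s2,c)→(s0,c,left)
state=s0 head=4 tape=bbcac[b]cbb_   (s0,b)→(s3,c,right)
state=s3 head=5 tape=bbcacc[c]bb_   (s3,c)→(s2,b,left)
state=s2 head=4 tape=bbcac[c]bbb_   (s2,c)→(s0,c,left)
state=s0 head=3 tape=bbca[c]cbbb_   (s0,c)→(s0,b,right)
state=s0 head=4 tape=bbcab[c]bbb_   (s0,c)→(s0,b,right)
state=s0 head=5 tape=bbcabb[b]bb_   (s0,b)→(s3,c,right)
state=s3 head=6 tape=bbcabbc[b]b_   (s3,b)→(s1,a,right)
state=s1 head=7 tape=bbcabbca[b]_
M halts after 31 transitions.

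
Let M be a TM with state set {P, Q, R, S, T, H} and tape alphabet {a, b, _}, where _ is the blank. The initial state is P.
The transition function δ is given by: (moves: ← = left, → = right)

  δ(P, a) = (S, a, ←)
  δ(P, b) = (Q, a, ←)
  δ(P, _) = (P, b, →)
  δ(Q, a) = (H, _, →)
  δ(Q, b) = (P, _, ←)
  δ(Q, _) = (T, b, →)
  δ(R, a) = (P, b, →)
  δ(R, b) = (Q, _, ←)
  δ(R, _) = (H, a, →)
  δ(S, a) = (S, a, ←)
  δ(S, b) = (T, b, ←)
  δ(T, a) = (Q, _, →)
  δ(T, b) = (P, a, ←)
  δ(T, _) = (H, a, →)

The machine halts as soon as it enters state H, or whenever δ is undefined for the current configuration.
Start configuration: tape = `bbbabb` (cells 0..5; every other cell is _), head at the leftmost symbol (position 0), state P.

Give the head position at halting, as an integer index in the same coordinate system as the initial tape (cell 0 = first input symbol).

P | ____[b]bbabb   read b → write a, move ←, go to Q
Q | ___[_]abbabb   read _ → write b, move →, go to T
T | ___b[a]bbabb   read a → write _, move →, go to Q
Q | ___b_[b]babb   read b → write _, move ←, go to P
P | ___b[_]_babb   read _ → write b, move →, go to P
P | ___bb[_]babb   read _ → write b, move →, go to P
P | ___bbb[b]abb   read b → write a, move ←, go to Q
Q | ___bb[b]aabb   read b → write _, move ←, go to P
P | ___b[b]_aabb   read b → write a, move ←, go to Q
Q | ___[b]a_aabb   read b → write _, move ←, go to P
P | __[_]_a_aabb   read _ → write b, move →, go to P
P | __b[_]a_aabb   read _ → write b, move →, go to P
P | __bb[a]_aabb   read a → write a, move ←, go to S
S | __b[b]a_aabb   read b → write b, move ←, go to T
T | __[b]ba_aabb   read b → write a, move ←, go to P
P | _[_]aba_aabb   read _ → write b, move →, go to P
P | _b[a]ba_aabb   read a → write a, move ←, go to S
S | _[b]aba_aabb   read b → write b, move ←, go to T
T | [_]baba_aabb   read _ → write a, move →, go to H
H | a[b]aba_aabb
At halt the head is at cell -3.

-3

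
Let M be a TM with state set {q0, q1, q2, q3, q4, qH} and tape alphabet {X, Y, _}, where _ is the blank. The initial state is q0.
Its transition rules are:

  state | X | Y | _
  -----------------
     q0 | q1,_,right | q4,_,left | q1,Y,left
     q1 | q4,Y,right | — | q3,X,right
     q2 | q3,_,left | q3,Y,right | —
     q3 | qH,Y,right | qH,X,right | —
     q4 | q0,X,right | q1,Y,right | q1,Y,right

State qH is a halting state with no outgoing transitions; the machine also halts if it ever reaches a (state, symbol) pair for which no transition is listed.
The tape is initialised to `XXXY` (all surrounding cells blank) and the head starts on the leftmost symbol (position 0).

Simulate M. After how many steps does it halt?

9

q0 | [X]XXY__   read X → write _, move right, go to q1
q1 | _[X]XY__   read X → write Y, move right, go to q4
q4 | _Y[X]Y__   read X → write X, move right, go to q0
q0 | _YX[Y]__   read Y → write _, move left, go to q4
q4 | _Y[X]___   read X → write X, move right, go to q0
q0 | _YX[_]__   read _ → write Y, move left, go to q1
q1 | _Y[X]Y__   read X → write Y, move right, go to q4
q4 | _YY[Y]__   read Y → write Y, move right, go to q1
q1 | _YYY[_]_   read _ → write X, move right, go to q3
q3 | _YYYX[_]
M halts after 9 transitions.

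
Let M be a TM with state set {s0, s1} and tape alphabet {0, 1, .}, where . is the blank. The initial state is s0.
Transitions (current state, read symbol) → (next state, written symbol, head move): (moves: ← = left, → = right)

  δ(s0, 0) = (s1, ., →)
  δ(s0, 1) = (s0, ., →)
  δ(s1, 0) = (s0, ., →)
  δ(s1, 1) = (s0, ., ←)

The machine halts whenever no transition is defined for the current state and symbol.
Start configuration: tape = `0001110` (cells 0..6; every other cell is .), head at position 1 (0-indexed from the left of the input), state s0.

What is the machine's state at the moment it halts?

s1

s0 | 0[0]01110.   read 0 → write ., move →, go to s1
s1 | 0.[0]1110.   read 0 → write ., move →, go to s0
s0 | 0..[1]110.   read 1 → write ., move →, go to s0
s0 | 0...[1]10.   read 1 → write ., move →, go to s0
s0 | 0....[1]0.   read 1 → write ., move →, go to s0
s0 | 0.....[0].   read 0 → write ., move →, go to s1
s1 | 0......[.]
No transition is defined for (s1, .); M halts in state s1.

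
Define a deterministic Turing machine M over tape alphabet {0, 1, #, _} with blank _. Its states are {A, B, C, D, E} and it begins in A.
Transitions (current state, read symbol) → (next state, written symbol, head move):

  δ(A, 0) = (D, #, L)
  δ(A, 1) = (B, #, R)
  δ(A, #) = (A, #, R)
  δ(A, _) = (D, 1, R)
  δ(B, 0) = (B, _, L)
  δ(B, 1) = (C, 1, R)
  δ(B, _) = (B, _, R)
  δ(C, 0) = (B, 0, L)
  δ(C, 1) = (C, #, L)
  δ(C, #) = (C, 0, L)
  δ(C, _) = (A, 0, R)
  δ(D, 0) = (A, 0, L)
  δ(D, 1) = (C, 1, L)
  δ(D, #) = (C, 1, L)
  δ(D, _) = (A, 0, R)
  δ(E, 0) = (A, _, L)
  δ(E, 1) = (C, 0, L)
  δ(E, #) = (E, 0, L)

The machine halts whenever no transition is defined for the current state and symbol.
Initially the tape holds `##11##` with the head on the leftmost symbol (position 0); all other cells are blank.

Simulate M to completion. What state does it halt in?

B

state=A head=0 tape=__[#]#11##   (A,#)→(A,#,R)
state=A head=1 tape=__#[#]11##   (A,#)→(A,#,R)
state=A head=2 tape=__##[1]1##   (A,1)→(B,#,R)
state=B head=3 tape=__###[1]##   (B,1)→(C,1,R)
state=C head=4 tape=__###1[#]#   (C,#)→(C,0,L)
state=C head=3 tape=__###[1]0#   (C,1)→(C,#,L)
state=C head=2 tape=__##[#]#0#   (C,#)→(C,0,L)
state=C head=1 tape=__#[#]0#0#   (C,#)→(C,0,L)
state=C head=0 tape=__[#]00#0#   (C,#)→(C,0,L)
state=C head=-1 tape=_[_]000#0#   (C,_)→(A,0,R)
state=A head=0 tape=_0[0]00#0#   (A,0)→(D,#,L)
state=D head=-1 tape=_[0]#00#0#   (D,0)→(A,0,L)
state=A head=-2 tape=[_]0#00#0#   (A,_)→(D,1,R)
state=D head=-1 tape=1[0]#00#0#   (D,0)→(A,0,L)
state=A head=-2 tape=[1]0#00#0#   (A,1)→(B,#,R)
state=B head=-1 tape=#[0]#00#0#   (B,0)→(B,_,L)
state=B head=-2 tape=[#]_#00#0#
No transition is defined for (B, #); M halts in state B.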